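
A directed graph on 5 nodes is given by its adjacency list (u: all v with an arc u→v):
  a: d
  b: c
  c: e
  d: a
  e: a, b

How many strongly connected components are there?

{b, c, e} are all mutually reachable — one SCC of size 3.
{a, d} are all mutually reachable — one SCC of size 2.
That gives 2 strongly connected components.

2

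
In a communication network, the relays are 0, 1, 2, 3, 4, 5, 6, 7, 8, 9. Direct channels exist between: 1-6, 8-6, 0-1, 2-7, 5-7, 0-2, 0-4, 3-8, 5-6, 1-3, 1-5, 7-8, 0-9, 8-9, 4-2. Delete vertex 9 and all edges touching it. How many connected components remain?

With 9 gone, the remaining components are: {0, 1, 2, 3, 4, 5, 6, 7, 8}.
That is 1 component.

1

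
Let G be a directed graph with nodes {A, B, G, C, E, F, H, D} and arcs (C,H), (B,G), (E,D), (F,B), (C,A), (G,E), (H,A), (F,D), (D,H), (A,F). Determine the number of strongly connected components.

2

{A, B, D, E, F, G, H} are all mutually reachable — one SCC of size 7.
{C} is an SCC by itself.
That gives 2 strongly connected components.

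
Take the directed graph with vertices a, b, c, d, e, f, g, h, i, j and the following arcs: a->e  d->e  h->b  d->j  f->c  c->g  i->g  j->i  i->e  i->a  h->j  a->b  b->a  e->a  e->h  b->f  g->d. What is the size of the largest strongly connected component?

10

{a, b, c, d, e, f, g, h, i, j} are all mutually reachable — one SCC of size 10.
The largest has 10 vertices.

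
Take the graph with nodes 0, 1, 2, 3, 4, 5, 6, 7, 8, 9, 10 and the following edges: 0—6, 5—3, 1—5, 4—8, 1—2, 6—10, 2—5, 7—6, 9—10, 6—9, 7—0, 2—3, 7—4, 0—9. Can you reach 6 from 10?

From 10 we can reach 0, 4, 6, 7, 8, 9, 10, which includes 6.

Yes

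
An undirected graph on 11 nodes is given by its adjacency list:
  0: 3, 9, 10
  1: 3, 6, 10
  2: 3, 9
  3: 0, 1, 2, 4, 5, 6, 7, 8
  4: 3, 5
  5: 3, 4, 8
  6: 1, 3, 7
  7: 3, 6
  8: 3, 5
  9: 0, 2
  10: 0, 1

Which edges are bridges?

The edges on the cycle 3-2-9-0-3 are not bridges since each lies on that cycle.
Every edge lies on some cycle, so there are no bridges.

none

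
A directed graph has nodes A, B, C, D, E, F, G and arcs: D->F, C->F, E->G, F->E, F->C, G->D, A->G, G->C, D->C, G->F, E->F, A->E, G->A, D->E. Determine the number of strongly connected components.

{A, C, D, E, F, G} are all mutually reachable — one SCC of size 6.
{B} is an SCC by itself.
That gives 2 strongly connected components.

2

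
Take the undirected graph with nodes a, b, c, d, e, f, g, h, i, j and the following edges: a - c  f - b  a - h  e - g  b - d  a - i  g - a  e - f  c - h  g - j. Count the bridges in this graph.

7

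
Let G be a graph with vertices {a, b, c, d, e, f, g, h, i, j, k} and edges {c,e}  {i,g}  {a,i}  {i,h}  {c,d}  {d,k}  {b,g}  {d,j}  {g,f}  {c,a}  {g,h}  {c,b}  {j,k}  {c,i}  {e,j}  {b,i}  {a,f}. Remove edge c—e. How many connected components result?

c and e are still connected via c-d-j-e, so the component count stays at 1.

1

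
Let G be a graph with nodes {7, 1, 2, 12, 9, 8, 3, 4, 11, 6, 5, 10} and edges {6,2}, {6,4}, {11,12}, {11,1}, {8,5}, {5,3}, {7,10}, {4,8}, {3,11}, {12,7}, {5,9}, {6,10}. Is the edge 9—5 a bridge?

Yes

Removing 9—5 leaves no path between 9 and 5: the component count goes from 1 to 2. So it is a bridge.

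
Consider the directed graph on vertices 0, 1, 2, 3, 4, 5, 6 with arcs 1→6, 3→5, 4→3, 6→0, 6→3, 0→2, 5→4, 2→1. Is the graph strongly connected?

There is no directed path from 4 to 0, so the graph is not strongly connected.

No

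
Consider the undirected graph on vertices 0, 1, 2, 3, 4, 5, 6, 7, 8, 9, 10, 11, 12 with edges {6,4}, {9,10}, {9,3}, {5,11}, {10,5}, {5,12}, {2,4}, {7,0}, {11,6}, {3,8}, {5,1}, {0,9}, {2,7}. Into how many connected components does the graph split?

1

Starting from 0 we can reach 0, 1, 2, 3, 4, 5, 6, 7, 8, 9, 10, 11, 12. That is one component of size 13.
Total: 1 component.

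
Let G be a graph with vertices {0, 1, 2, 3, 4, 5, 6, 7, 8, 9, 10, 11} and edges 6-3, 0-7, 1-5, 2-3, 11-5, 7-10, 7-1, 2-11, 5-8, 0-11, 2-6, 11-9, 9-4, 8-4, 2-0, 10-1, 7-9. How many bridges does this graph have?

The edges on the cycle 2-6-3-2 are not bridges since each lies on that cycle.
Every edge lies on some cycle, so there are no bridges.

0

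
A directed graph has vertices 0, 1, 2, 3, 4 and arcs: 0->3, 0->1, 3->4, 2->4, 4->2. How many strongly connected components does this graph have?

4

{2, 4} are all mutually reachable — one SCC of size 2.
{3} is an SCC by itself.
{1} is an SCC by itself.
{0} is an SCC by itself.
That gives 4 strongly connected components.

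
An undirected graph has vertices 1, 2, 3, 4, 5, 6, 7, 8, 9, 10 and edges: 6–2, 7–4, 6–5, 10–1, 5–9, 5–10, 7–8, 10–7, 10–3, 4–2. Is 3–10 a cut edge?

Yes

Removing 3–10 leaves no path between 3 and 10: the component count goes from 1 to 2. So it is a bridge.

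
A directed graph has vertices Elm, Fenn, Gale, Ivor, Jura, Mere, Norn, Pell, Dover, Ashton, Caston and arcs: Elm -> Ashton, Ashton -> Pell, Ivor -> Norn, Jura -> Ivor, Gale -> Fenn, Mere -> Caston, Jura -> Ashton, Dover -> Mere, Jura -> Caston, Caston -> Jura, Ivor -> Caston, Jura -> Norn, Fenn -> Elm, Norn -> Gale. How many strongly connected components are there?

9

{Ivor, Jura, Caston} are all mutually reachable — one SCC of size 3.
{Dover} is an SCC by itself.
{Gale} is an SCC by itself.
{Elm} is an SCC by itself.
{Norn} is an SCC by itself.
(and 4 more singleton SCCs)
That gives 9 strongly connected components.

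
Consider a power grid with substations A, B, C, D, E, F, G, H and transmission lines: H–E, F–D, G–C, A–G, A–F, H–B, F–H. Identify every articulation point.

A, F, G, H

Removing A increases the component count from 1 to 2, so A is a cut vertex.
Removing F increases the component count from 1 to 3, so F is a cut vertex.
Removing G increases the component count from 1 to 2, so G is a cut vertex.
Likewise H is a cut vertex.
By contrast removing B leaves 1 component; it is not a cut vertex. No other vertex is a cut vertex either.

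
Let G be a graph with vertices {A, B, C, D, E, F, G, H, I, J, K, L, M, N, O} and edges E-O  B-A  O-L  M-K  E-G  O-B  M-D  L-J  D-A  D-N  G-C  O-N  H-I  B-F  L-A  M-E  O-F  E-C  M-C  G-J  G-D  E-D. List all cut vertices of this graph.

M

Removing M increases the component count from 2 to 3, so M is a cut vertex.
By contrast removing E leaves 2 components; it is not a cut vertex. No other vertex is a cut vertex either.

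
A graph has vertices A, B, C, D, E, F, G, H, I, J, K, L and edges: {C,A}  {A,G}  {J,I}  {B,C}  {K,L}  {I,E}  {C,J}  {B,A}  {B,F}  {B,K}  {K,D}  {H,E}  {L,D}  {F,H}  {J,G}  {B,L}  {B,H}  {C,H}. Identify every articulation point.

B

Removing B increases the component count from 1 to 2, so B is a cut vertex.
By contrast removing D leaves 1 component; it is not a cut vertex. No other vertex is a cut vertex either.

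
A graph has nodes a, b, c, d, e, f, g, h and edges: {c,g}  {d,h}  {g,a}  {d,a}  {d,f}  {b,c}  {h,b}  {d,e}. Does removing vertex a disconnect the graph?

Deleting a leaves 1 component (was 1) (its neighbors d, g remain connected to each other), so a is not a cut vertex.

No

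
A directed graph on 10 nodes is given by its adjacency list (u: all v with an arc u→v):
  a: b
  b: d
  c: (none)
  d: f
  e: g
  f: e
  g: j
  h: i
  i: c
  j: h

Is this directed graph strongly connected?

No

There is no directed path from i to b, so the graph is not strongly connected.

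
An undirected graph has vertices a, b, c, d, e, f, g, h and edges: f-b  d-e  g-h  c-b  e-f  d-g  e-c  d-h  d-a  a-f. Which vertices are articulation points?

d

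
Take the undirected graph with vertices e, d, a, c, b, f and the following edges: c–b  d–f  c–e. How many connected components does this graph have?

a is isolated — a component by itself.
Starting from d we can reach d, f. That is one component of size 2.
Starting from b we can reach b, c, e. That is one component of size 3.
Total: 3 components.

3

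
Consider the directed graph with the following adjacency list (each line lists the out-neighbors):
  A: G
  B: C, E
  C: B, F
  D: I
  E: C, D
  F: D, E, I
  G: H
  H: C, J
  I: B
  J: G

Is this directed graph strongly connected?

No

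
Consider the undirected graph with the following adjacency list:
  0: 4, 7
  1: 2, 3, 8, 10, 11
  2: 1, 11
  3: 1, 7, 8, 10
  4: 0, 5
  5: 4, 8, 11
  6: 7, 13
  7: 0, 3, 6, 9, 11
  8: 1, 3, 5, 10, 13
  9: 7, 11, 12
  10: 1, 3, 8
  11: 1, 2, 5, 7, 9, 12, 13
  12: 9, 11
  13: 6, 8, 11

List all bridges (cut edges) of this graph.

The edges on the cycle 11-13-8-10-1-11 are not bridges since each lies on that cycle.
Every edge lies on some cycle, so there are no bridges.

none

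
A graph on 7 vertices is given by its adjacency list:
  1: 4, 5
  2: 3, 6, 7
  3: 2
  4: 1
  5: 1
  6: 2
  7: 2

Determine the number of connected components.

Starting from 1 we can reach 1, 4, 5. That is one component of size 3.
Starting from 2 we can reach 2, 3, 6, 7. That is one component of size 4.
Total: 2 components.

2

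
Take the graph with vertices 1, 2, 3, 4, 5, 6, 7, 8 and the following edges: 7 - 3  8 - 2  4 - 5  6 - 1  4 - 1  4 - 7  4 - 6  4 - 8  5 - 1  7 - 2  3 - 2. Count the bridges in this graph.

0

The edges on the cycle 7-3-2-7 are not bridges since each lies on that cycle.
Every edge lies on some cycle, so there are no bridges.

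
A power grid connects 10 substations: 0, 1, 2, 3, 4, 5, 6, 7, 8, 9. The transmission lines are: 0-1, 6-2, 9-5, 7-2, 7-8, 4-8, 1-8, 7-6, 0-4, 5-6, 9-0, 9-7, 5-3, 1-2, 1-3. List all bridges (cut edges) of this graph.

The edges on the cycle 7-6-2-7 are not bridges since each lies on that cycle.
Every edge lies on some cycle, so there are no bridges.

none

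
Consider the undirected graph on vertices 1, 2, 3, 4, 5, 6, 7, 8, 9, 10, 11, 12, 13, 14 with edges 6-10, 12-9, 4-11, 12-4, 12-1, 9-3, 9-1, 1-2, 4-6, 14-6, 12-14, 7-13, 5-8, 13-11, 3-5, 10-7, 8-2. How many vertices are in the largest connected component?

Starting from 1 we can reach 1, 2, 3, 4, 5, 6, 7, 8, 9, 10, 11, 12, 13, 14. That is one component of size 14.
The largest has 14 vertices.

14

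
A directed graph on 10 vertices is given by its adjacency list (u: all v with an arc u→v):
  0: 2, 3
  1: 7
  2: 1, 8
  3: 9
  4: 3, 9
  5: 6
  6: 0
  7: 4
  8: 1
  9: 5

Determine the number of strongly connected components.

1

{0, 1, 2, 3, 4, 5, 6, 7, 8, 9} are all mutually reachable — one SCC of size 10.
That gives 1 strongly connected component.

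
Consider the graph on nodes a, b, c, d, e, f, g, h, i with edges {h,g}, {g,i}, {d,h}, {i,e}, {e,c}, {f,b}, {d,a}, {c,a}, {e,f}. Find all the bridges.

b-f, e-f

The edges on the cycle d-h-g-i-e-c-a-d are not bridges since each lies on that cycle.
But removing b - f disconnects b from f; removing e - f disconnects e from f — these are bridges.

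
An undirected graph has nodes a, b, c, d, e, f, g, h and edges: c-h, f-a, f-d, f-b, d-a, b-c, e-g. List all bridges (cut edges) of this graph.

b-c, b-f, c-h, e-g

The edges on the cycle f-d-a-f are not bridges since each lies on that cycle.
But removing b-c disconnects b from c; removing e-g disconnects e from g; removing c-h disconnects c from h; removing f-b disconnects f from b — these are bridges.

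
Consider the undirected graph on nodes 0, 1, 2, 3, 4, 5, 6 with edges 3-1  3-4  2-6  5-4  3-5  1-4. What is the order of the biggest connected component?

0 is isolated — a component by itself.
Starting from 2 we can reach 2, 6. That is one component of size 2.
Starting from 1 we can reach 1, 3, 4, 5. That is one component of size 4.
The largest has 4 vertices.

4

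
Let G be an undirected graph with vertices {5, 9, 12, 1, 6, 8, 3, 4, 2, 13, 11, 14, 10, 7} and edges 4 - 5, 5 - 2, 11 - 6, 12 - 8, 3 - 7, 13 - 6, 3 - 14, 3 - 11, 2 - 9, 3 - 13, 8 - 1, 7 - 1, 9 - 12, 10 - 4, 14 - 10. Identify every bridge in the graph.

none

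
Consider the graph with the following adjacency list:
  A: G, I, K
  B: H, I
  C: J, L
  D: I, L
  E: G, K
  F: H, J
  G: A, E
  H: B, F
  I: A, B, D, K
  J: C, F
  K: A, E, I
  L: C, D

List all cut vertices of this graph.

I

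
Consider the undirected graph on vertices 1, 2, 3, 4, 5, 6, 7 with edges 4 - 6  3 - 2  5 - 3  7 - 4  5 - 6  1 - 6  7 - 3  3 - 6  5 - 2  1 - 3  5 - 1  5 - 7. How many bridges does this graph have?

0

The edges on the cycle 5-7-4-6-1-5 are not bridges since each lies on that cycle.
Every edge lies on some cycle, so there are no bridges.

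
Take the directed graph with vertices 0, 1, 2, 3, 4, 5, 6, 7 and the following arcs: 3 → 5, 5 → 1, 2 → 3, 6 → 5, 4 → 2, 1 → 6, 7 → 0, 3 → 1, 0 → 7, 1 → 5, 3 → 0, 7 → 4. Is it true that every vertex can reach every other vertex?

There is no directed path from 5 to 7, so the graph is not strongly connected.

No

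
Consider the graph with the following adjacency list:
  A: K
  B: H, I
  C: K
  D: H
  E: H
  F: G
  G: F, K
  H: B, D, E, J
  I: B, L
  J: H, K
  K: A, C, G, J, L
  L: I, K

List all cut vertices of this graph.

G, H, K

Removing G increases the component count from 1 to 2, so G is a cut vertex.
Removing H increases the component count from 1 to 3, so H is a cut vertex.
Removing K increases the component count from 1 to 4, so K is a cut vertex.
By contrast removing B leaves 1 component; it is not a cut vertex. No other vertex is a cut vertex either.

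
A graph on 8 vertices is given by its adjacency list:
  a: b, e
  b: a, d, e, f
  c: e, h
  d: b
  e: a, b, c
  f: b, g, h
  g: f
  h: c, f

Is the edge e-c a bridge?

After removing e-c, the path e-b-f-h-c still connects them, so the edge is not a bridge.

No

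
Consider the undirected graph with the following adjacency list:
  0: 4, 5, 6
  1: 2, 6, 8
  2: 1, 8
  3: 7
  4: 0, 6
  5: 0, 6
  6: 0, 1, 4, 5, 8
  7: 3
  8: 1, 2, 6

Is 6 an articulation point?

Yes

Deleting 6 raises the number of components from 2 to 3, so 6 is a cut vertex.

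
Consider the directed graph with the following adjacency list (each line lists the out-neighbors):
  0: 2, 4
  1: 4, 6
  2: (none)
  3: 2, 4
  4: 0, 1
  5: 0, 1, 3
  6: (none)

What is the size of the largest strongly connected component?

{0, 1, 4} are all mutually reachable — one SCC of size 3.
{3} is an SCC by itself.
{6} is an SCC by itself.
{5} is an SCC by itself.
{2} is an SCC by itself.
The largest has 3 vertices.

3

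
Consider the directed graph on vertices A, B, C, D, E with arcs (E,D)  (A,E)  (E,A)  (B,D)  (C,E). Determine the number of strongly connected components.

{A, E} are all mutually reachable — one SCC of size 2.
{D} is an SCC by itself.
{C} is an SCC by itself.
{B} is an SCC by itself.
That gives 4 strongly connected components.

4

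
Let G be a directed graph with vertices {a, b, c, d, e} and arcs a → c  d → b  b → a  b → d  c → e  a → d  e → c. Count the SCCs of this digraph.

2

{a, b, d} are all mutually reachable — one SCC of size 3.
{c, e} are all mutually reachable — one SCC of size 2.
That gives 2 strongly connected components.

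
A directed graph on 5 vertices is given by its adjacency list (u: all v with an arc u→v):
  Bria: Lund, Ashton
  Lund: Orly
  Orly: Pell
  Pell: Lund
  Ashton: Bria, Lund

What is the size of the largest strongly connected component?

3

{Lund, Orly, Pell} are all mutually reachable — one SCC of size 3.
{Bria, Ashton} are all mutually reachable — one SCC of size 2.
The largest has 3 vertices.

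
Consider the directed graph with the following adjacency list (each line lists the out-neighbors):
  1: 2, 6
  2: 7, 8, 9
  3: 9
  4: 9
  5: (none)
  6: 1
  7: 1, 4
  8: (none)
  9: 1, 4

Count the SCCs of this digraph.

{1, 2, 4, 6, 7, 9} are all mutually reachable — one SCC of size 6.
{5} is an SCC by itself.
{8} is an SCC by itself.
{3} is an SCC by itself.
That gives 4 strongly connected components.

4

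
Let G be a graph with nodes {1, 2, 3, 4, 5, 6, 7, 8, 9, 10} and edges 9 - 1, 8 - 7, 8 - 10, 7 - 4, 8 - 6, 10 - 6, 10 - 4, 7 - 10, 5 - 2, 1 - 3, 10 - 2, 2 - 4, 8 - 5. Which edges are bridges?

1-3, 1-9

The edges on the cycle 8-7-10-6-8 are not bridges since each lies on that cycle.
But removing 1 - 3 disconnects 1 from 3; removing 1 - 9 disconnects 1 from 9 — these are bridges.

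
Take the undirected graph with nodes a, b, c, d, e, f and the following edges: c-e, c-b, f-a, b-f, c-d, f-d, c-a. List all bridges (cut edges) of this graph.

c-e

The edges on the cycle c-b-f-d-c are not bridges since each lies on that cycle.
But removing e-c disconnects e from c — this is a bridge.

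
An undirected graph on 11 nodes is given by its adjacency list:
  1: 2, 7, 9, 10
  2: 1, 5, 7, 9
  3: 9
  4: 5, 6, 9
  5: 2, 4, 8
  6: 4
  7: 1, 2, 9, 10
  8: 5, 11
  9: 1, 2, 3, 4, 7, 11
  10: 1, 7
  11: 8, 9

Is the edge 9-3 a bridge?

Removing 9-3 leaves no path between 9 and 3: the component count goes from 1 to 2. So it is a bridge.

Yes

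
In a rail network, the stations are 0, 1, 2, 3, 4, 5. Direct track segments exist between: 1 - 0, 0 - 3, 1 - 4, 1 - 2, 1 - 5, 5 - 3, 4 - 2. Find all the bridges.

The edges on the cycle 1-4-2-1 are not bridges since each lies on that cycle.
Every edge lies on some cycle, so there are no bridges.

none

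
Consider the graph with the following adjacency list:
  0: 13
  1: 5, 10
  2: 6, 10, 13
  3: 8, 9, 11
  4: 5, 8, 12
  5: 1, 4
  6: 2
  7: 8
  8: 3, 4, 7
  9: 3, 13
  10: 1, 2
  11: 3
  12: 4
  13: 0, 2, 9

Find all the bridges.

The edges on the cycle 1-10-2-13-9-3-8-4-5-1 are not bridges since each lies on that cycle.
But removing 11-3 disconnects 11 from 3; removing 0-13 disconnects 0 from 13; removing 12-4 disconnects 12 from 4; removing 7-8 disconnects 7 from 8 — these are bridges.
In total 5 edges are bridges.

0-13, 11-3, 12-4, 2-6, 7-8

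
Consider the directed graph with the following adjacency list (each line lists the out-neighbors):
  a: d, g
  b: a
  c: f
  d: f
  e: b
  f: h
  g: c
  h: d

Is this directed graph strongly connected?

There is no directed path from h to c, so the graph is not strongly connected.

No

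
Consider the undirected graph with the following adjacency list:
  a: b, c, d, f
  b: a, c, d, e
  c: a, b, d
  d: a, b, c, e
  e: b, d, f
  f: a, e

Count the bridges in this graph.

The edges on the cycle e-f-a-c-d-e are not bridges since each lies on that cycle.
Every edge lies on some cycle, so there are no bridges.

0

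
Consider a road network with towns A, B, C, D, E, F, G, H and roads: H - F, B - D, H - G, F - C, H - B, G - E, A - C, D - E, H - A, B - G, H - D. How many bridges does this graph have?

0

The edges on the cycle H-B-D-H are not bridges since each lies on that cycle.
Every edge lies on some cycle, so there are no bridges.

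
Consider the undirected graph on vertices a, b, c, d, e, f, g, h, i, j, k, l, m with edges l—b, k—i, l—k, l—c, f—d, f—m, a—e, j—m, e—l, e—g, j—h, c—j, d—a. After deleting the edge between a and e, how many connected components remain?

a and e are still connected via a-d-f-m-j-c-l-e, so the component count stays at 1.

1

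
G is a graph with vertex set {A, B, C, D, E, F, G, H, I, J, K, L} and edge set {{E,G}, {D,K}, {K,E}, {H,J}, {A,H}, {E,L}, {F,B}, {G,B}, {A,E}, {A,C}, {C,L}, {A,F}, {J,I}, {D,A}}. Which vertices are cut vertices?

Removing A increases the component count from 1 to 2, so A is a cut vertex.
Removing H increases the component count from 1 to 2, so H is a cut vertex.
Removing J increases the component count from 1 to 2, so J is a cut vertex.
By contrast removing L leaves 1 component; it is not a cut vertex. No other vertex is a cut vertex either.

A, H, J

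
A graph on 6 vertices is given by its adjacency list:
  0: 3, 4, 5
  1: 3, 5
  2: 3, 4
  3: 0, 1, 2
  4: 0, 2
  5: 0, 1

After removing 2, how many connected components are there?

With 2 gone, the remaining components are: {0, 1, 3, 4, 5}.
That is 1 component.

1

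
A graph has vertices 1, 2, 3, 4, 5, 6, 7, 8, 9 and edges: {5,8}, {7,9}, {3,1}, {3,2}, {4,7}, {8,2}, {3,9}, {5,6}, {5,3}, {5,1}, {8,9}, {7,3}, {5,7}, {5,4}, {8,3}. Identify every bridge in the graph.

5-6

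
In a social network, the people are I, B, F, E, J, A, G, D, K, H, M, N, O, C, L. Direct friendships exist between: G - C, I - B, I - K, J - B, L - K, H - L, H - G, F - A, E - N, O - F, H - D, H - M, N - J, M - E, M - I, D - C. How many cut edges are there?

2

The edges on the cycle M-E-N-J-B-I-M are not bridges since each lies on that cycle.
But removing F - A disconnects F from A; removing O - F disconnects O from F — these are bridges.
That makes 2 bridges.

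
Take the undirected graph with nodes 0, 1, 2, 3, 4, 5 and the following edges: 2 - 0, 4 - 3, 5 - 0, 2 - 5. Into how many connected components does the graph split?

3

1 is isolated — a component by itself.
Starting from 3 we can reach 3, 4. That is one component of size 2.
Starting from 0 we can reach 0, 2, 5. That is one component of size 3.
Total: 3 components.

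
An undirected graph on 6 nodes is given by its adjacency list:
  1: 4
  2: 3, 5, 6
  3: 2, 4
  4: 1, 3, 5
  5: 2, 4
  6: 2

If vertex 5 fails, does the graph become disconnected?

No

Deleting 5 leaves 1 component (was 1) (its neighbors 2, 4 remain connected to each other), so 5 is not a cut vertex.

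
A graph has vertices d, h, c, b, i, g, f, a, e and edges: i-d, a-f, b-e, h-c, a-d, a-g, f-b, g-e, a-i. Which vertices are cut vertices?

a

Removing a increases the component count from 2 to 3, so a is a cut vertex.
By contrast removing f leaves 2 components; it is not a cut vertex. No other vertex is a cut vertex either.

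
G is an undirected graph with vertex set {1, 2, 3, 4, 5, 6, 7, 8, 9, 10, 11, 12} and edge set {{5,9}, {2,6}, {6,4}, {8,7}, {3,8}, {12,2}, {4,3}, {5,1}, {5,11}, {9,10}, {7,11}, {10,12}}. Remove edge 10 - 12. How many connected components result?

1

10 and 12 are still connected via 10-9-5-11-7-8-3-4-6-2-12, so the component count stays at 1.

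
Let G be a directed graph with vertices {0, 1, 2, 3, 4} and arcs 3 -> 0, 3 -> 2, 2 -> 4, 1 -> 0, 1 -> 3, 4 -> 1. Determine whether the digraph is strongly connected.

No

There is no directed path from 0 to 4, so the graph is not strongly connected.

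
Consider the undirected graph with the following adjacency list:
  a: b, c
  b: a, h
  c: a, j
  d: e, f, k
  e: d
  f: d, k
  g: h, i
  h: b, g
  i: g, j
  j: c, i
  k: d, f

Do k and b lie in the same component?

No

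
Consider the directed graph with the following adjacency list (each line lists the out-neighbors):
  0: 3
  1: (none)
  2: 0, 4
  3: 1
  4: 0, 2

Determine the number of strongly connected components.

{2, 4} are all mutually reachable — one SCC of size 2.
{3} is an SCC by itself.
{1} is an SCC by itself.
{0} is an SCC by itself.
That gives 4 strongly connected components.

4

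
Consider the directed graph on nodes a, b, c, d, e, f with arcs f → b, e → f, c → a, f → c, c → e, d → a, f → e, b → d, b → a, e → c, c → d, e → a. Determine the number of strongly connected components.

{c, e, f} are all mutually reachable — one SCC of size 3.
{d} is an SCC by itself.
{b} is an SCC by itself.
{a} is an SCC by itself.
That gives 4 strongly connected components.

4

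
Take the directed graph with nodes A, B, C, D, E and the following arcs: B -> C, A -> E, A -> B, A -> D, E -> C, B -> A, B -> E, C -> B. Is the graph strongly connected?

No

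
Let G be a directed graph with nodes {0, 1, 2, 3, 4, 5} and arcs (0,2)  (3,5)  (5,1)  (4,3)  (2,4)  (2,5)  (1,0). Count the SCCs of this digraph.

1

{0, 1, 2, 3, 4, 5} are all mutually reachable — one SCC of size 6.
That gives 1 strongly connected component.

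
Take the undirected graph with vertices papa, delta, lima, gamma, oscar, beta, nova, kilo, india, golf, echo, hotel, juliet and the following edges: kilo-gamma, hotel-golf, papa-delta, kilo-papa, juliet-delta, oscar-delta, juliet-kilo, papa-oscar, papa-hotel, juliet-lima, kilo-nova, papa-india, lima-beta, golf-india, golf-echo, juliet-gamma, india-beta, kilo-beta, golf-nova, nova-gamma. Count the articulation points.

1

Removing golf increases the component count from 1 to 2, so golf is a cut vertex.
By contrast removing lima leaves 1 component; it is not a cut vertex. No other vertex is a cut vertex either.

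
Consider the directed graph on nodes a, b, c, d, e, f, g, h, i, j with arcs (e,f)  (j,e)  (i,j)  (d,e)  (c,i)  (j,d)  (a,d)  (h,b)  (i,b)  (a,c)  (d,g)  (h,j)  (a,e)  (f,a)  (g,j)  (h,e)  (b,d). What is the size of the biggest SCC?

9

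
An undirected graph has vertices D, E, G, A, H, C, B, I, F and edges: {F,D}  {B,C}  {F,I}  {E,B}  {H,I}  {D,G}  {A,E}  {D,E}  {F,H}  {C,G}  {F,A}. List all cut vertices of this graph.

F

Removing F increases the component count from 1 to 2, so F is a cut vertex.
By contrast removing A leaves 1 component; it is not a cut vertex. No other vertex is a cut vertex either.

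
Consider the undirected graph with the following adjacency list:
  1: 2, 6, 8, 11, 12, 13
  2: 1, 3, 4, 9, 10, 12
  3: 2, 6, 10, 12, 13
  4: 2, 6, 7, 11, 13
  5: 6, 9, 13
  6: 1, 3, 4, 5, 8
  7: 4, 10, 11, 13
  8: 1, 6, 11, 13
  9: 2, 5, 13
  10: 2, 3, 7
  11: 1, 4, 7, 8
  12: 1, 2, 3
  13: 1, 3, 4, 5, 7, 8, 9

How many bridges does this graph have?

0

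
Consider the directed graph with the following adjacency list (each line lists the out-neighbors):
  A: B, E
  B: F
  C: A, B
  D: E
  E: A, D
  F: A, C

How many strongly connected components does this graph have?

{A, B, C, D, E, F} are all mutually reachable — one SCC of size 6.
That gives 1 strongly connected component.

1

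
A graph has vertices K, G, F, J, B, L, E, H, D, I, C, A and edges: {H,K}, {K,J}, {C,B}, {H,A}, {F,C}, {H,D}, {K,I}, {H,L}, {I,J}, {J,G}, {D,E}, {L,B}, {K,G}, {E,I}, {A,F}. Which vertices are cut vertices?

H

Removing H increases the component count from 1 to 2, so H is a cut vertex.
By contrast removing I leaves 1 component; it is not a cut vertex. No other vertex is a cut vertex either.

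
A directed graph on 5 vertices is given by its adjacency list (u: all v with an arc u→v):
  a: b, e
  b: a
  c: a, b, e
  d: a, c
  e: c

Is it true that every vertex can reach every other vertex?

No

There is no directed path from a to d, so the graph is not strongly connected.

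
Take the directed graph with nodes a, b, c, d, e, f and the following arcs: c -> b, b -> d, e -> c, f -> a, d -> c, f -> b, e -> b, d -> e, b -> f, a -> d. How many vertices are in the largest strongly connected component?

6

{a, b, c, d, e, f} are all mutually reachable — one SCC of size 6.
The largest has 6 vertices.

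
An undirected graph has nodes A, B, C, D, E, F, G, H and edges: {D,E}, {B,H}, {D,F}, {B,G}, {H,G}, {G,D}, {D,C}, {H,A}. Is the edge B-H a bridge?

No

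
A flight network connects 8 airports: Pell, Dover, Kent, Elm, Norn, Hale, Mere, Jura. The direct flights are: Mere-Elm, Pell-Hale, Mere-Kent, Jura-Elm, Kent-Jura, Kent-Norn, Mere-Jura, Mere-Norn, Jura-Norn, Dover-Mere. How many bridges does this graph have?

The edges on the cycle Mere-Kent-Jura-Elm-Mere are not bridges since each lies on that cycle.
But removing Pell-Hale disconnects Pell from Hale; removing Dover-Mere disconnects Dover from Mere — these are bridges.
That makes 2 bridges.

2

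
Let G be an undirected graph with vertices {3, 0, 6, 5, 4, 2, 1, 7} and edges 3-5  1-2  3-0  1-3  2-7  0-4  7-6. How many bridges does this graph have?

removing 1-2 disconnects 1 from 2; removing 7-6 disconnects 7 from 6; removing 4-0 disconnects 4 from 0; removing 1-3 disconnects 1 from 3 — these are bridges.
In total 7 edges are bridges.

7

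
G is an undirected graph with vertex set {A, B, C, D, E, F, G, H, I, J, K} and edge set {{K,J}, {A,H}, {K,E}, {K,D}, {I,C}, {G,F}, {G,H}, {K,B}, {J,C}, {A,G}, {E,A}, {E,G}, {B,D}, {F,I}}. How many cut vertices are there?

Removing K increases the component count from 1 to 2, so K is a cut vertex.
By contrast removing J leaves 1 component; it is not a cut vertex. No other vertex is a cut vertex either.

1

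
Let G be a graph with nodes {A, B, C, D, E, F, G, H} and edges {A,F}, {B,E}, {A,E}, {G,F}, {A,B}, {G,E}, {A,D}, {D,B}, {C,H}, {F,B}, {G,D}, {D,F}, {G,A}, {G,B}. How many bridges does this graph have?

1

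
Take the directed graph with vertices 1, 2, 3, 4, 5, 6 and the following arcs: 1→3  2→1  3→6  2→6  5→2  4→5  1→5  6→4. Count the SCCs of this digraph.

{1, 2, 3, 4, 5, 6} are all mutually reachable — one SCC of size 6.
That gives 1 strongly connected component.

1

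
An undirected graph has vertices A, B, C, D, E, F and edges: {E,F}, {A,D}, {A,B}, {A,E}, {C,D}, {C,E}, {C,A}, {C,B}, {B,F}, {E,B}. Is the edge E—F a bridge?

After removing E—F, the path E-B-F still connects them, so the edge is not a bridge.

No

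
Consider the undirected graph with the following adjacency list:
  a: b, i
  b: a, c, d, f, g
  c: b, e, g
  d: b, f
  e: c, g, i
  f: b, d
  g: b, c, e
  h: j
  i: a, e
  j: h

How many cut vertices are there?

Removing b increases the component count from 2 to 3, so b is a cut vertex.
By contrast removing h leaves 2 components; it is not a cut vertex. No other vertex is a cut vertex either.

1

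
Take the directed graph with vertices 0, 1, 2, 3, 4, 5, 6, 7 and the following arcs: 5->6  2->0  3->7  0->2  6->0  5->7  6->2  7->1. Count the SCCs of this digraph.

{0, 2} are all mutually reachable — one SCC of size 2.
{4} is an SCC by itself.
{3} is an SCC by itself.
{7} is an SCC by itself.
{6} is an SCC by itself.
(and 2 more singleton SCCs)
That gives 7 strongly connected components.

7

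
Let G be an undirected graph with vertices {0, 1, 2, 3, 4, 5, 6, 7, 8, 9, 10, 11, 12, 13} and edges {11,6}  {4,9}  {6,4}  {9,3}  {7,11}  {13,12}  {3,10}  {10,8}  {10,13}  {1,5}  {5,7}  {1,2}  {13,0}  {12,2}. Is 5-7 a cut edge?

No

After removing 5-7, the path 5-1-2-12-13-10-3-9-4-6-11-7 still connects them, so the edge is not a bridge.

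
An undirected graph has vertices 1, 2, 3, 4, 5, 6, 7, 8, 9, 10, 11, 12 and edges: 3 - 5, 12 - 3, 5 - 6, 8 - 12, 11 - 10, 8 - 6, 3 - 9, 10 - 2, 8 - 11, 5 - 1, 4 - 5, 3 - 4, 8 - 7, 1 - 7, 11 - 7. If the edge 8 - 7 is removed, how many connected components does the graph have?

8 and 7 are still connected via 8-11-7, so the component count stays at 1.

1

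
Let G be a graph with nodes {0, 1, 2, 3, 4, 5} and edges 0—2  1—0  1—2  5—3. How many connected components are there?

3

4 is isolated — a component by itself.
Starting from 3 we can reach 3, 5. That is one component of size 2.
Starting from 0 we can reach 0, 1, 2. That is one component of size 3.
Total: 3 components.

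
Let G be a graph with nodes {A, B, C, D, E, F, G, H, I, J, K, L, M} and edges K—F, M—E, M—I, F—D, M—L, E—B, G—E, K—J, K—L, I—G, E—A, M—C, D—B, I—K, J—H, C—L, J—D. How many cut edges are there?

The edges on the cycle M-I-K-J-D-B-E-M are not bridges since each lies on that cycle.
But removing J—H disconnects J from H; removing E—A disconnects E from A — these are bridges.
That makes 2 bridges.

2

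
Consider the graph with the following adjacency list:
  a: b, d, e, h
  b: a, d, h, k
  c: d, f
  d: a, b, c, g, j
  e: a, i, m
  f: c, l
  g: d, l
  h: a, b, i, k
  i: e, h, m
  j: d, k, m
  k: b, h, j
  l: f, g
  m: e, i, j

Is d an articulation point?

Deleting d raises the number of components from 1 to 2, so d is a cut vertex.

Yes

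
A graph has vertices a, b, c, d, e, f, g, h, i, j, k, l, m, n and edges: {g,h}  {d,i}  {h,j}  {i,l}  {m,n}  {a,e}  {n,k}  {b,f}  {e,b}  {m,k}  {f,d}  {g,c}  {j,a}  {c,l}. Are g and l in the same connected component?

Yes

From g we can reach a, b, c, d, e, f, g, h, i, j, l, which includes l.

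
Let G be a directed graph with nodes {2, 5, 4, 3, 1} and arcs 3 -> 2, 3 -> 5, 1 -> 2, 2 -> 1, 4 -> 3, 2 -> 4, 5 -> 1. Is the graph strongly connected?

From 2 we can reach every vertex (1, 2, 3, 4, 5), and every vertex can reach 2 (1, 2, 3, 4, 5). So the whole graph is one strongly connected component.

Yes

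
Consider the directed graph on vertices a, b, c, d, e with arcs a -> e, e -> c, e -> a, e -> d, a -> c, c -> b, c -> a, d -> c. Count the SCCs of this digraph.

2

{a, c, d, e} are all mutually reachable — one SCC of size 4.
{b} is an SCC by itself.
That gives 2 strongly connected components.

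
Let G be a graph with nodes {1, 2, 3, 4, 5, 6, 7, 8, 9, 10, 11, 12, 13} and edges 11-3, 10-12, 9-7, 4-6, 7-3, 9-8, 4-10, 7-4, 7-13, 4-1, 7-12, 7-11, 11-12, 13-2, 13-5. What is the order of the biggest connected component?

Starting from 1 we can reach 1, 2, 3, 4, 5, 6, 7, 8, 9, 10, 11, 12, 13. That is one component of size 13.
The largest has 13 vertices.

13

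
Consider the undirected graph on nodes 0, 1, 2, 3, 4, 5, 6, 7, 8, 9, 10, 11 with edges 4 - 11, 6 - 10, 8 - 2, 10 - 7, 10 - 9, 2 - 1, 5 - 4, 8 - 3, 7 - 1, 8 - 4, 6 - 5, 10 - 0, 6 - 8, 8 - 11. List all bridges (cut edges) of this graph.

The edges on the cycle 6-8-2-1-7-10-6 are not bridges since each lies on that cycle.
But removing 0 - 10 disconnects 0 from 10; removing 8 - 3 disconnects 8 from 3; removing 9 - 10 disconnects 9 from 10 — these are bridges.

0-10, 10-9, 3-8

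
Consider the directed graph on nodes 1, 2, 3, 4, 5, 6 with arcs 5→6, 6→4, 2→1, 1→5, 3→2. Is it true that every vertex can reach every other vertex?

There is no directed path from 1 to 3, so the graph is not strongly connected.

No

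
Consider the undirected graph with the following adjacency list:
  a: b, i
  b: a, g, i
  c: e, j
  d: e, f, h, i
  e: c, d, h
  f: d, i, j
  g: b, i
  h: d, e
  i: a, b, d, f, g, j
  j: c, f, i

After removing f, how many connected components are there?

1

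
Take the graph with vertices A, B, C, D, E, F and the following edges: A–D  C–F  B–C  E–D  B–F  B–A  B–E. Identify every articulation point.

Removing B increases the component count from 1 to 2, so B is a cut vertex.
By contrast removing D leaves 1 component; it is not a cut vertex. No other vertex is a cut vertex either.

B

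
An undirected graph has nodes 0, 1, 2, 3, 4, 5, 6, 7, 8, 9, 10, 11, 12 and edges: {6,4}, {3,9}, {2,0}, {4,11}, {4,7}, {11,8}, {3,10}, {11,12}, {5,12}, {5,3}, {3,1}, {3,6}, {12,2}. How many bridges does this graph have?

The edges on the cycle 5-3-6-4-11-12-5 are not bridges since each lies on that cycle.
But removing 4–7 disconnects 4 from 7; removing 1–3 disconnects 1 from 3; removing 8–11 disconnects 8 from 11; removing 3–10 disconnects 3 from 10 — these are bridges.
In total 7 edges are bridges.

7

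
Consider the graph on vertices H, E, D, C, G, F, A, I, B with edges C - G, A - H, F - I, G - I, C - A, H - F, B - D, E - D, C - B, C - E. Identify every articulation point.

Removing C increases the component count from 1 to 2, so C is a cut vertex.
By contrast removing F leaves 1 component; it is not a cut vertex. No other vertex is a cut vertex either.

C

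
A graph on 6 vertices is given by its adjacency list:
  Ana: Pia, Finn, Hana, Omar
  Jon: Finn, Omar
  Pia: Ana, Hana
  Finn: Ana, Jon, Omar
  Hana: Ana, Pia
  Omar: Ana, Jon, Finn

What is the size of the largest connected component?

Starting from Ana we can reach Ana, Jon, Pia, Finn, Hana, Omar. That is one component of size 6.
The largest has 6 vertices.

6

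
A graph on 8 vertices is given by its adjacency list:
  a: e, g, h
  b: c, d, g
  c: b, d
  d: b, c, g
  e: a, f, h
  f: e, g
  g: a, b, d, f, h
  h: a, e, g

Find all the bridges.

The edges on the cycle g-d-c-b-g are not bridges since each lies on that cycle.
Every edge lies on some cycle, so there are no bridges.

none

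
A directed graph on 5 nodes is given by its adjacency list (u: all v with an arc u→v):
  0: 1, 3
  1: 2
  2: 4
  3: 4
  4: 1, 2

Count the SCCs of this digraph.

3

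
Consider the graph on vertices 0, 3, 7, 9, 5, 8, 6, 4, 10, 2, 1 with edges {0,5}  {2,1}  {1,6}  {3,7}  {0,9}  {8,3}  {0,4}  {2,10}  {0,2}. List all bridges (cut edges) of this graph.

0-2, 0-4, 0-5, 0-9, 1-2, 1-6, 10-2, 3-7, 3-8

removing 10 - 2 disconnects 10 from 2; removing 2 - 0 disconnects 2 from 0; removing 3 - 7 disconnects 3 from 7; removing 5 - 0 disconnects 5 from 0 — these are bridges.
In total 9 edges are bridges.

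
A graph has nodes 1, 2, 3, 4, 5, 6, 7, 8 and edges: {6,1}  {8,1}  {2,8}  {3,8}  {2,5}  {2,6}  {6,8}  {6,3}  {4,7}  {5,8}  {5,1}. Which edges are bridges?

The edges on the cycle 2-5-8-2 are not bridges since each lies on that cycle.
But removing 4-7 disconnects 4 from 7 — this is a bridge.

4-7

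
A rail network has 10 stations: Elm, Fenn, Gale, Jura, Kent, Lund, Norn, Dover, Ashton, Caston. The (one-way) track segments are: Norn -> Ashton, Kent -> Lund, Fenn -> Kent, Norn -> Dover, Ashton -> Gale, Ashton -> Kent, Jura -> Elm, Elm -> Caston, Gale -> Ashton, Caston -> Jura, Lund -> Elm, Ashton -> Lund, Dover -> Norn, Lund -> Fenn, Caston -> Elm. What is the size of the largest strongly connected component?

3

{Elm, Jura, Caston} are all mutually reachable — one SCC of size 3.
{Fenn, Kent, Lund} are all mutually reachable — one SCC of size 3.
{Gale, Ashton} are all mutually reachable — one SCC of size 2.
{Norn, Dover} are all mutually reachable — one SCC of size 2.
The largest has 3 vertices.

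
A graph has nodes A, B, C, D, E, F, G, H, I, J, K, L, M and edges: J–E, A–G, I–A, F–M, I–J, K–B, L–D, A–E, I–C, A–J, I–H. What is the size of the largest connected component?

7

Starting from F we can reach F, M. That is one component of size 2.
Starting from B we can reach B, K. That is one component of size 2.
Starting from D we can reach D, L. That is one component of size 2.
Starting from A we can reach A, C, E, G, H, I, J. That is one component of size 7.
The largest has 7 vertices.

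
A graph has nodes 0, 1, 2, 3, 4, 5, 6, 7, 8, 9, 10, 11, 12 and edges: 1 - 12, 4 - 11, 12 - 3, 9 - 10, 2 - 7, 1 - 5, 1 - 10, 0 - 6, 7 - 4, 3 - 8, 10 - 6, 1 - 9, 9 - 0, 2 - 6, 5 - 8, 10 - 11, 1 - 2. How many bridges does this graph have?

0

The edges on the cycle 1-9-0-6-2-1 are not bridges since each lies on that cycle.
Every edge lies on some cycle, so there are no bridges.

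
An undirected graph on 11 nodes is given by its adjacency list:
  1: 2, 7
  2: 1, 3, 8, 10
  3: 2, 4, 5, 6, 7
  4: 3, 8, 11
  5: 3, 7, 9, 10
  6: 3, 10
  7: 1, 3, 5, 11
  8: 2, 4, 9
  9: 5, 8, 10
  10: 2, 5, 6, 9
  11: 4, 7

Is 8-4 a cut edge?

No

After removing 8-4, the path 8-2-3-4 still connects them, so the edge is not a bridge.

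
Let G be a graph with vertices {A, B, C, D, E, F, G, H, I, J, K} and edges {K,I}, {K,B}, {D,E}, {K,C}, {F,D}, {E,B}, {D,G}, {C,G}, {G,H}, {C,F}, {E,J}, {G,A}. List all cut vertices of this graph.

Removing E increases the component count from 1 to 2, so E is a cut vertex.
Removing G increases the component count from 1 to 3, so G is a cut vertex.
Removing K increases the component count from 1 to 2, so K is a cut vertex.
By contrast removing H leaves 1 component; it is not a cut vertex. No other vertex is a cut vertex either.

E, G, K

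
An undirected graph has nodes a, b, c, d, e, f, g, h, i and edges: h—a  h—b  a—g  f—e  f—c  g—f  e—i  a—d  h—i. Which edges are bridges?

a-d, b-h, c-f

The edges on the cycle h-a-g-f-e-i-h are not bridges since each lies on that cycle.
But removing c—f disconnects c from f; removing a—d disconnects a from d; removing h—b disconnects h from b — these are bridges.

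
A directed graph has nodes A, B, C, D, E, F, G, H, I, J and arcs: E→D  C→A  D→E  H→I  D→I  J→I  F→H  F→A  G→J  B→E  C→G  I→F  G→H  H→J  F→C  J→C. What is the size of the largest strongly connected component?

6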